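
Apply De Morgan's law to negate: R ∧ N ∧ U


De Morgan's law: ¬(P ∧ Q ∧ R) ≡ ¬P ∨ ¬Q ∨ ¬R
¬(R ∧ N ∧ U) = ¬R ∨ ¬N ∨ ¬U

¬R ∨ ¬N ∨ ¬U


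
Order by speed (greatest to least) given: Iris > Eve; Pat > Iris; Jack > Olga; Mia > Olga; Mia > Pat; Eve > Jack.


Constraints: Iris > Eve; Pat > Iris; Jack > Olga; Mia > Olga; Mia > Pat; Eve > Jack
Method: at each step, the next-highest is the one remaining person who never appears on the smaller side of a constraint between remaining people.
  Step 1: remaining {Iris, Eve, Mia, Pat, Jack, Olga}; on the smaller side: {Iris, Eve, Pat, Jack, Olga} → Mia is next (Mia > Olga; Mia > Pat).
  Step 2: remaining {Iris, Eve, Pat, Jack, Olga}; on the smaller side: {Iris, Eve, Jack, Olga} → Pat is next (Pat > Iris).
  Step 3: remaining {Iris, Eve, Jack, Olga}; on the smaller side: {Eve, Jack, Olga} → Iris is next (Iris > Eve).
  Step 4: remaining {Eve, Jack, Olga}; on the smaller side: {Jack, Olga} → Eve is next (Eve > Jack).
  Step 5: remaining {Jack, Olga}; on the smaller side: {Olga} → Jack is next (Jack > Olga).
  Step 6: only Olga remains → lowest.
Final ranking (highest to lowest):

Mia > Pat > Iris > Eve > Jack > Olga


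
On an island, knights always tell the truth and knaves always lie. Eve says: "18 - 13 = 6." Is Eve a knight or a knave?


Statement: "18 - 13 = 6."
Actual: 18 - 13 = 5
Claimed: 6
Statement is FALSE → Eve lies → Knave

Knave


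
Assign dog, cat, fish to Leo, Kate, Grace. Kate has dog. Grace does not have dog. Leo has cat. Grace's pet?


From clues:
  Leo → cat
  Kate → dog
By elimination, Grace gets the remaining.

fish


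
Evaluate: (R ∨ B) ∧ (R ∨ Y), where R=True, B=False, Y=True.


R = True, B = False, Y = True
Expression: (R ∨ B) ∧ (R ∨ Y)
Step 1: R ∨ B = True OR False = True
Step 2: R ∨ Y = True OR True = True
Step 3: (True) ∧ (True) = True AND True = True

True


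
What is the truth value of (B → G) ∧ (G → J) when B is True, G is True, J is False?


B = True, G = True, J = False
Step 1: B → G is false only when B=True and G=False. Result: True
Step 2: G → J is false only when G=True and J=False. Result: False
Step 3: True ∧ False = False

False


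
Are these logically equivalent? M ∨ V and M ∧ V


Expression 1: M ∨ V
Expression 2: M ∧ V
Truth table (M V | Expr1 Expr2):
  T T |   T     T
  T F |   T     F   ← differ
  F T |   T     F   ← differ
  F F |   F     F
Counterexample: M=T, V=F gives Expr1 = T but Expr2 = F, so the expressions are NOT logically equivalent.

No


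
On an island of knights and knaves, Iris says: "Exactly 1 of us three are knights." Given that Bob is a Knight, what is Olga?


Iris claims exactly 1 knights among Iris, Bob, Olga.
Given: Bob is a Knight.

Case 1: Iris is a Knight (tells truth)
  Then exactly 1 of the three are knights.
  Counting Iris, Bob: 2 knight(s) so far. Need -1 more → impossible.
Case 2: Iris is a Knave (lies)
  Then the count is NOT 1.
  If Olga = Knave, count = 1 = 1 → claim would be true, contradicts lie.
  If Olga = Knight, count = 2 ≠ 1 → lie confirmed ✓

Olga is a Knight.

Knight


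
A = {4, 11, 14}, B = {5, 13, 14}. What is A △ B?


A = {4, 11, 14}
B = {5, 13, 14}
Operation: symmetric difference
In A only: [4, 11], in B only: [5, 13]

{4, 5, 11, 13}


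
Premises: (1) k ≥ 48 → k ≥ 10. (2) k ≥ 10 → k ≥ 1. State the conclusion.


Hypothetical syllogism: P → Q, Q → R ⊢ P → R
Premise 1: k ≥ 48 → k ≥ 10
Premise 2: k ≥ 10 → k ≥ 1
Chain the implications: the middle term (k ≥ 10) links the two.
Conclusion: If k ≥ 48, then k ≥ 1.

If k ≥ 48, then k ≥ 1.


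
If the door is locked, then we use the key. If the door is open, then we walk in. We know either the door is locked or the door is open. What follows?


Constructive dilemma: (P → Q) ∧ (R → S), P ∨ R ⊢ Q ∨ S
Premise 1: the door is locked → we use the key
Premise 2: the door is open → we walk in
Premise 3: the door is locked ∨ the door is open
Case 1: Assuming the door is locked, then by Premise 1, we use the key.
Case 2: Assuming the door is open, then by Premise 2, we walk in.
Since one of the door is locked or the door is open must hold, we get we use the key or we walk in.

We use the key or we walk in.


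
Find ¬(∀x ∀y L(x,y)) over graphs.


Original: ∀x ∀y L(x,y)
Rule: ¬∀→∃, ¬∃→∀, negate predicate.
Negation: ∃x ∃y ¬L(x,y)

∃x ∃y ¬L(x,y)


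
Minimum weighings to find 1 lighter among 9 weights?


Each weighing has 3 outcomes (left heavy / balance / right heavy), so k weighings distinguish at most 3^k cases; splitting into three near-equal groups achieves this.
Need 3^k ≥ 9: 3^1 = 3 < 9 ≤ 3^2 = 9
k = ⌈log₃(9)⌉ = 2

2


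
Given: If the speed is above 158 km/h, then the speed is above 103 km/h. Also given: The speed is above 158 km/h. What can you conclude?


Modus ponens: P → Q, P ⊢ Q
P: the speed is above 158 km/h
Q: the speed is above 103 km/h
We have P → Q and P is true.
By modus ponens, Q must be true.

The speed is above 103 km/h


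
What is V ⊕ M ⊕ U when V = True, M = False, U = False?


V = True, M = False, U = False
Step 1: V ⊕ M = True XOR False = True
Step 2: True ⊕ U = True XOR False = True
XOR is true when an odd number of operands are true.

True


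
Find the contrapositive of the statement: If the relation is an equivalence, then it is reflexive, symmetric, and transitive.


Original: If the relation is an equivalence, then it is reflexive, symmetric, and transitive
Contrapositive: If ¬Q, then ¬P
Negate Q: not (it is reflexive, symmetric, and transitive)
Negate P: not (the relation is an equivalence)

If not (it is reflexive, symmetric, and transitive), then not (the relation is an equivalence).


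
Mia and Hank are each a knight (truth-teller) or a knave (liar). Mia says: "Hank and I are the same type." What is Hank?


Mia says: "Hank and I are the same type."
Case 1: Mia is a Knight (truth-teller)
  Statement is true → they ARE the same → Hank is also a Knight
Case 2: Mia is a Knave (liar)
  Statement is false → they are NOT the same → Hank is a Knight
In both cases, Hank is a Knight.

Knight


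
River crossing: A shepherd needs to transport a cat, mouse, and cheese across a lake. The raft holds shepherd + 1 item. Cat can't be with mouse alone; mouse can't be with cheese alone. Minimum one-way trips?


1. shepherd+mouse → 2. shepherd ← 3. shepherd+cat → 4. shepherd+mouse ← 5. shepherd+cheese → 6. shepherd ← 7. shepherd+mouse →
Minimum trips = 7

7


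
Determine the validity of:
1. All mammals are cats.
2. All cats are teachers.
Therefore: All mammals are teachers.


Premise 1: All mammals are cats.
Premise 2: All cats are teachers.
Conclusion: All mammals are teachers.
Barbara syllogism (AAA-1): All A are B, All B are C → All A are C.
Middle term (cats) distributed in premise 2.

Valid


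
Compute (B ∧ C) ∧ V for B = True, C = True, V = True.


B = True, C = True, V = True
Step 1: B ∧ C = True AND True = True
Step 2: True ∧ V = True AND True = True
AND is true only when ALL operands are true.

True


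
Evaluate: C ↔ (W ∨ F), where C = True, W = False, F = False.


C = True, W = False, F = False
Step 1: W ∨ F = False OR False = False
Step 2: C ↔ (False): true when both sides have same truth value.
Result: True ↔ False = False

False


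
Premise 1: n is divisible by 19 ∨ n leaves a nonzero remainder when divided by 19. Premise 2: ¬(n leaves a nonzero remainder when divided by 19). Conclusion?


Disjunctive syllogism: P ∨ Q, ¬P ⊢ Q
Disjunction: n is divisible by 19 ∨ n leaves a nonzero remainder when divided by 19
We know it is not the case that n leaves a nonzero remainder when divided by 19.
By disjunctive syllogism, the other disjunct must be true.

n is divisible by 19


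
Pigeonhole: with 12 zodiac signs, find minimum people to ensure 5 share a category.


Pigeonhole: to guarantee k in one of n categories, need (k-1)×n + 1.
k = 5, n = 12
Minimum = (5-1) × 12 + 1 = 4 × 12 + 1

49


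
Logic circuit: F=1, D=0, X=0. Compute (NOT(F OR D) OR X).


F OR D = 1
NOT(1) = 0
0 OR 0 = 0

0


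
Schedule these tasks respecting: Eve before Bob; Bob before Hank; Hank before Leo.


Constraints: Eve before Bob; Bob before Hank; Hank before Leo
Method: repeatedly schedule the remaining task that has no remaining task required before it.
  Step 1: remaining {Leo, Hank, Bob, Eve}; every task except Eve still has a predecessor pending → schedule Eve.
  Step 2: remaining {Leo, Hank, Bob}; every task except Bob still has a predecessor pending → schedule Bob.
  Step 3: remaining {Leo, Hank}; every task except Hank still has a predecessor pending → schedule Hank.
  Step 4: only Leo remains → schedule Leo.
Resulting order:

Eve → Bob → Hank → Leo


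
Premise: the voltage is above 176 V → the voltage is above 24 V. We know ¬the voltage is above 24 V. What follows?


Modus tollens: P → Q, ¬Q ⊢ ¬P
P: the voltage is above 176 V
Q: the voltage is above 24 V
We have P → Q and Q is false.
By modus tollens, P must be false.

It is not the case that the voltage is above 176 V


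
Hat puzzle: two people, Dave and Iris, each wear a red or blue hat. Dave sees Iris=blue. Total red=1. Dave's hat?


Total red = 1, Iris = blue
Red accounted for: 0
Remaining for Dave: 1
Dave's hat is red.

red


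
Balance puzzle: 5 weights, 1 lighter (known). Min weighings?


Each weighing has 3 outcomes (left heavy / balance / right heavy), so k weighings distinguish at most 3^k cases; splitting into three near-equal groups achieves this.
Need 3^k ≥ 5: 3^1 = 3 < 5 ≤ 3^2 = 9
k = ⌈log₃(5)⌉ = 2

2


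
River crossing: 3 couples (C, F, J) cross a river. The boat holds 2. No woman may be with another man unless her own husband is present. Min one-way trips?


Label couples C, F, J (H = husband, W = wife).
Counting alone: 6 people, the boat carries 2 and someone must bring it back, so each round trip nets at most +1 on the far side until the last crossing → at least 9 trips. The jealousy constraint makes 9 impossible; the shortest valid schedule has 11:
1. WC+WF →  (far: WC,WF; near: HC,HF,HJ,WJ)
2. WC ←       (far: WF; near: HC,HF,HJ,WC,WJ)
3. WC+WJ →  (far: WC,WF,WJ; near: HC,HF,HJ)
4. WC ←       (far: WF,WJ; near: HC,HF,HJ,WC)
5. HF+HJ →  (far: HF,WF,HJ,WJ; near: HC,WC)
6. HF+WF ←  (far: HJ,WJ; near: HC,WC,HF,WF)
7. HC+HF →  (far: HC,HF,HJ,WJ; near: WC,WF)
8. WJ ←       (far: HC,HF,HJ; near: WC,WF,WJ)
9. WC+WF →  (far: HC,WC,HF,WF,HJ; near: WJ)
10. HJ ←      (far: HC,WC,HF,WF; near: HJ,WJ)
11. HJ+WJ → (far: all six; near: empty)
In every state each wife is either with her husband or with no other man.
Minimum trips = 11

11


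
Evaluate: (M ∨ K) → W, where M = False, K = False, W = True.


M = False, K = False, W = True
Step 1: M ∨ K = False OR False = False
Step 2: (False) → W: false only when antecedent=True and W=False.
Result: True

True


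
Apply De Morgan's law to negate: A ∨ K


De Morgan's law: ¬(P ∨ Q) ≡ ¬P ∧ ¬Q
¬(A ∨ K) = ¬A ∧ ¬K

¬A ∧ ¬K


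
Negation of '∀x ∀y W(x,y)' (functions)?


Original: ∀x ∀y W(x,y)
Rule: ¬∀→∃, ¬∃→∀, negate predicate.
Negation: ∃x ∃y ¬W(x,y)

∃x ∃y ¬W(x,y)


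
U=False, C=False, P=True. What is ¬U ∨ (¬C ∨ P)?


U = False, C = False, P = True
Expression: ¬U ∨ (¬C ∨ P)
Step 1: ¬C = NOT False = True
Step 2: ¬C ∨ P = True OR True = True
Step 3: ¬U = NOT False = True
Step 4: (True) ∨ (True) = True OR True = True

True


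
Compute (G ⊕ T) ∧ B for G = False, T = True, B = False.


G = False, T = True, B = False
Step 1: G ⊕ T = False XOR True = True
Step 2: True ∧ B = True AND False = False
XOR true when exactly one of G,T is true; then AND with B.

False


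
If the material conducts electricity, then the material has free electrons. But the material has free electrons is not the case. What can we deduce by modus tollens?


Modus tollens: P → Q, ¬Q ⊢ ¬P
P: the material conducts electricity
Q: the material has free electrons
We have P → Q and Q is false.
By modus tollens, P must be false.

It is not the case that the material conducts electricity


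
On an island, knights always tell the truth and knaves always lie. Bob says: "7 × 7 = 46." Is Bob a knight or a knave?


Statement: "7 × 7 = 46."
Actual: 7 × 7 = 49
Claimed: 46
Statement is FALSE → Bob lies → Knave

Knave


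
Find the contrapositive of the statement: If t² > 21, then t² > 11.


Original: If t² > 21, then t² > 11
Contrapositive: If ¬Q, then ¬P
Negate Q: not (t² > 11)
Negate P: not (t² > 21)

If not (t² > 11), then not (t² > 21).


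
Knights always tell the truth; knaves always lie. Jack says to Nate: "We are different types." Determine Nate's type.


Jack says: "We are different types."
Case 1: Jack is a Knight (truth-teller)
  Statement is true → they ARE different → Nate is a Knave
Case 2: Jack is a Knave (liar)
  Statement is false → they are NOT different → Nate is a Knave
In both cases, Nate is a Knave.

Knave


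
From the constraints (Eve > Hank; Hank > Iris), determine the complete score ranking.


Constraints: Eve > Hank; Hank > Iris
Method: at each step, the next-highest is the one remaining person who never appears on the smaller side of a constraint between remaining people.
  Step 1: remaining {Eve, Iris, Hank}; on the smaller side: {Iris, Hank} → Eve is next (Eve > Hank).
  Step 2: remaining {Iris, Hank}; on the smaller side: {Iris} → Hank is next (Hank > Iris).
  Step 3: only Iris remains → lowest.
Final ranking (highest to lowest):

Eve > Hank > Iris


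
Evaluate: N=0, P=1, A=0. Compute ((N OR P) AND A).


N OR P = 0|1 = 1
1 AND 0 = 0

0


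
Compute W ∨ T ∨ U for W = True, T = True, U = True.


W = True, T = True, U = True
Step 1: W ∨ T = True OR True = True
Step 2: True ∨ U = True OR True = True
OR is true when at least one operand is true.

True


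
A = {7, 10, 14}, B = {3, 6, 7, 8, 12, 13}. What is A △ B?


A = {7, 10, 14}
B = {3, 6, 7, 8, 12, 13}
Operation: symmetric difference
In A only: [10, 14], in B only: [3, 6, 8, 12, 13]

{3, 6, 8, 10, 12, 13, 14}


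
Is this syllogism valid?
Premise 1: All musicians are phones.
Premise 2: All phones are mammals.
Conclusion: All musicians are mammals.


Premise 1: All musicians are phones.
Premise 2: All phones are mammals.
Conclusion: All musicians are mammals.
Barbara syllogism (AAA-1): All A are B, All B are C → All A are C.
Middle term (phones) distributed in premise 2.

Valid


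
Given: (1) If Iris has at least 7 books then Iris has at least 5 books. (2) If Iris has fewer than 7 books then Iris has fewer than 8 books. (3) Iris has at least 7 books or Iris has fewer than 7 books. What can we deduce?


Constructive dilemma: (P → Q) ∧ (R → S), P ∨ R ⊢ Q ∨ S
Premise 1: Iris has at least 7 books → Iris has at least 5 books
Premise 2: Iris has fewer than 7 books → Iris has fewer than 8 books
Premise 3: Iris has at least 7 books ∨ Iris has fewer than 7 books
Case 1: Assuming Iris has at least 7 books, then by Premise 1, Iris has at least 5 books.
Case 2: Assuming Iris has fewer than 7 books, then by Premise 2, Iris has fewer than 8 books.
Since one of Iris has at least 7 books or Iris has fewer than 7 books must hold, we get Iris has at least 5 books or Iris has fewer than 8 books.

Iris has at least 5 books or Iris has fewer than 8 books.


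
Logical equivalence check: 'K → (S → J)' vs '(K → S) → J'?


Expression 1: K → (S → J)
Expression 2: (K → S) → J
Truth table (K S J | Expr1 Expr2):
  T T T |   T     T
  T T F |   F     F
  T F T |   T     T
  T F F |   T     T
  F T T |   T     T
  F T F |   T     F   ← differ
  F F T |   T     T
  F F F |   T     F   ← differ
Counterexample: K=F, S=T, J=F gives Expr1 = T but Expr2 = F, so the expressions are NOT logically equivalent.

No


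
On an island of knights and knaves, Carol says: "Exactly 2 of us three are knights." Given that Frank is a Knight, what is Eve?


Carol claims exactly 2 knights among Carol, Frank, Eve.
Given: Frank is a Knight.

Case 1: Carol is a Knight (tells truth)
  Then exactly 2 of the three are knights.
  Counting Carol, Frank: 2 knight(s) so far. Need 0 more → Eve = Knave.
Case 2: Carol is a Knave (lies)
  Then the count is NOT 2.
  If Eve = Knight, count = 2 = 2 → claim would be true, contradicts lie.
  If Eve = Knave, count = 1 ≠ 2 → lie confirmed ✓

Eve is a Knave.

Knave


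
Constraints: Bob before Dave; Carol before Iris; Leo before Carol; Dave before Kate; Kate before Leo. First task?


Constraints: Bob before Dave; Carol before Iris; Leo before Carol; Dave before Kate; Kate before Leo
The first task can have nothing scheduled before it, so it must never appear on the right of a 'before'.
Tasks appearing after some 'before': Dave, Iris, Carol, Kate, Leo.
The only task not in that list is Bob → it is first.

Bob


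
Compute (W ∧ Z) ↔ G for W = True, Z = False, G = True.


W = True, Z = False, G = True
Step 1: W ∧ Z = True AND False = False
Step 2: (False) ↔ G: true when both sides have same truth value.
Result: False ↔ True = False

False


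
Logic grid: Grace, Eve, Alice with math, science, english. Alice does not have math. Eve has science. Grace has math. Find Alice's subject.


From clues:
  Eve → science
  Grace → math
By elimination, Alice gets the remaining.

english


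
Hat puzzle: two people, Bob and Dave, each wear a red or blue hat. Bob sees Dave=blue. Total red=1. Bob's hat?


Total red = 1, Dave = blue
Red accounted for: 0
Remaining for Bob: 1
Bob's hat is red.

red


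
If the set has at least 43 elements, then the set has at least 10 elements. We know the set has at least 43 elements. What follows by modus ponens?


Modus ponens: P → Q, P ⊢ Q
P: the set has at least 43 elements
Q: the set has at least 10 elements
We have P → Q and P is true.
By modus ponens, Q must be true.

The set has at least 10 elements


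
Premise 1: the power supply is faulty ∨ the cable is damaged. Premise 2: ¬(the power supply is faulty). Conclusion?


Disjunctive syllogism: P ∨ Q, ¬P ⊢ Q
Disjunction: the power supply is faulty ∨ the cable is damaged
We know it is not the case that the power supply is faulty.
By disjunctive syllogism, the other disjunct must be true.

The cable is damaged


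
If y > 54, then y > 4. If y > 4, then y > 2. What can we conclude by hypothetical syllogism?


Hypothetical syllogism: P → Q, Q → R ⊢ P → R
Premise 1: y > 54 → y > 4
Premise 2: y > 4 → y > 2
Chain the implications: the middle term (y > 4) links the two.
Conclusion: If y > 54, then y > 2.

If y > 54, then y > 2.


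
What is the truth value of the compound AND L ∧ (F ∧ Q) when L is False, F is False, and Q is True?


L = False, F = False, Q = True
Step 1: F ∧ Q = False AND True = False
Step 2: L ∧ False = False AND False = False
AND is true only when ALL operands are true.

False


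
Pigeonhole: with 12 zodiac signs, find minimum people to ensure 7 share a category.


Pigeonhole: to guarantee k in one of n categories, need (k-1)×n + 1.
k = 7, n = 12
Minimum = (7-1) × 12 + 1 = 6 × 12 + 1

73


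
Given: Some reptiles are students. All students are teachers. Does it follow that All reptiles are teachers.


Premise 1: Some reptiles are students.
Premise 2: All students are teachers.
Conclusion: All reptiles are teachers.
Fallacy: illicit minor. The minor term (reptiles) is distributed in the conclusion ('All reptiles ...') but undistributed in its premise ('Some reptiles are students' doesn't cover all reptiles).
Only 'Some reptiles are teachers' follows, not 'All'.

Invalid


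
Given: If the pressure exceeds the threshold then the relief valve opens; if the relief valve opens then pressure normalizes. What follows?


Hypothetical syllogism: P → Q, Q → R ⊢ P → R
Premise 1: the pressure exceeds the threshold → the relief valve opens
Premise 2: the relief valve opens → pressure normalizes
Chain the implications: the middle term (the relief valve opens) links the two.
Conclusion: If the pressure exceeds the threshold, then pressure normalizes.

If the pressure exceeds the threshold, then pressure normalizes.


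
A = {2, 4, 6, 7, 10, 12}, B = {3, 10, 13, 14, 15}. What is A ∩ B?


A = {2, 4, 6, 7, 10, 12}
B = {3, 10, 13, 14, 15}
Operation: intersection
Elements in both: 10

{10}


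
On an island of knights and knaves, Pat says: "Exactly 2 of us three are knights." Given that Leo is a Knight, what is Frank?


Pat claims exactly 2 knights among Pat, Leo, Frank.
Given: Leo is a Knight.

Case 1: Pat is a Knight (tells truth)
  Then exactly 2 of the three are knights.
  Counting Pat, Leo: 2 knight(s) so far. Need 0 more → Frank = Knave.
Case 2: Pat is a Knave (lies)
  Then the count is NOT 2.
  If Frank = Knight, count = 2 = 2 → claim would be true, contradicts lie.
  If Frank = Knave, count = 1 ≠ 2 → lie confirmed ✓

Frank is a Knave.

Knave


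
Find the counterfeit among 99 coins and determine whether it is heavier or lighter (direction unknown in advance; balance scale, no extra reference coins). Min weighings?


Let n = 99. 198 possibilities (n coins × lighter/heavier); each weighing has 3 outcomes.
Bound for k weighings: say the first weighing puts j coins on each pan. If it tips, the 2j weighed coins remain suspects (each with a known direction) and k-1 weighings give 3^(k-1) outcomes; 3^(k-1) is odd, so 2j ≤ 3^(k-1) - 1. If it balances, the n - 2j unweighed coins remain with direction unknown: 2(n - 2j) ≤ 3^(k-1) - 1 by the same parity argument. Adding, n ≤ (3^(k-1) - 1) + (3^(k-1) - 1)/2 = (3^k - 3)/2, and the classical three-group strategy achieves this (3 coins in 2 weighings, 12 in 3, 39 in 4, 120 in 5).
So we need the smallest k with (3^k - 3)/2 ≥ 99.
k = 4: (3^4 - 3)/2 = 39 < 99 ✗
k = 5: (3^5 - 3)/2 = 120 ≥ 99 ✓

5


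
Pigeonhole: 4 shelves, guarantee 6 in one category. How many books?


Pigeonhole: to guarantee k in one of n categories, need (k-1)×n + 1.
k = 6, n = 4
Minimum = (6-1) × 4 + 1 = 5 × 4 + 1

21


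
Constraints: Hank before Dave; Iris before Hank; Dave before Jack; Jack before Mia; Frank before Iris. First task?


Constraints: Hank before Dave; Iris before Hank; Dave before Jack; Jack before Mia; Frank before Iris
The first task can have nothing scheduled before it, so it must never appear on the right of a 'before'.
Tasks appearing after some 'before': Dave, Hank, Jack, Mia, Iris.
The only task not in that list is Frank → it is first.

Frank


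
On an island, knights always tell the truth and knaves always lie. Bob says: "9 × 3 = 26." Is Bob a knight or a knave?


Statement: "9 × 3 = 26."
Actual: 9 × 3 = 27
Claimed: 26
Statement is FALSE → Bob lies → Knave

Knave


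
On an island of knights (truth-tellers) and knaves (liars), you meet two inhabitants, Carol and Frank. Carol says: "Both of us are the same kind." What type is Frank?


Carol says: "Both of us are the same kind."
Case 1: Carol is a Knight (truth-teller)
  Statement is true → they ARE the same → Frank is also a Knight
Case 2: Carol is a Knave (liar)
  Statement is false → they are NOT the same → Frank is a Knight
In both cases, Frank is a Knight.

Knight


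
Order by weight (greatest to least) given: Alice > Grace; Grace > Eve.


Constraints: Alice > Grace; Grace > Eve
Method: at each step, the next-highest is the one remaining person who never appears on the smaller side of a constraint between remaining people.
  Step 1: remaining {Alice, Grace, Eve}; on the smaller side: {Grace, Eve} → Alice is next (Alice > Grace).
  Step 2: remaining {Grace, Eve}; on the smaller side: {Eve} → Grace is next (Grace > Eve).
  Step 3: only Eve remains → lowest.
Final ranking (highest to lowest):

Alice > Grace > Eve


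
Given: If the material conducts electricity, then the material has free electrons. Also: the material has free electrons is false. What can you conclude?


Modus tollens: P → Q, ¬Q ⊢ ¬P
P: the material conducts electricity
Q: the material has free electrons
We have P → Q and Q is false.
By modus tollens, P must be false.

It is not the case that the material conducts electricity


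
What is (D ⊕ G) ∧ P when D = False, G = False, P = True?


D = False, G = False, P = True
Step 1: D ⊕ G = False XOR False = False
Step 2: False ∧ P = False AND True = False
XOR true when exactly one of D,G is true; then AND with P.

False


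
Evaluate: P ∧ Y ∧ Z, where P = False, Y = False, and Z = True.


P = False, Y = False, Z = True
Step 1: P ∧ Y = False AND False = False
Step 2: (False) ∧ Z = (False) AND True = False
AND is true only when ALL operands are true.

False


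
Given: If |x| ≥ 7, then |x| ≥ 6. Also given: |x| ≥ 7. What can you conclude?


Modus ponens: P → Q, P ⊢ Q
P: |x| ≥ 7
Q: |x| ≥ 6
We have P → Q and P is true.
By modus ponens, Q must be true.

|x| ≥ 6


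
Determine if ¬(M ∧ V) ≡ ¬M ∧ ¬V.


Expression 1: ¬(M ∧ V)
Expression 2: ¬M ∧ ¬V
Truth table (M V | Expr1 Expr2):
  T T |   F     F
  T F |   T     F   ← differ
  F T |   T     F   ← differ
  F F |   T     T
Counterexample: M=T, V=F gives Expr1 = T but Expr2 = F, so the expressions are NOT logically equivalent.

No


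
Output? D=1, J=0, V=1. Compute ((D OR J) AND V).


D OR J = 1|0 = 1
1 AND 1 = 1

1


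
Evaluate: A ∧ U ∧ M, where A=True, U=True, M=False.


A = True, U = True, M = False
Expression: A ∧ U ∧ M
Step 1: A ∧ U = True AND True = True
Step 2: (True) ∧ M = True AND False = False

False


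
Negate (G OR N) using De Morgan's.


De Morgan's law: ¬(P ∨ Q) ≡ ¬P ∧ ¬Q
¬(G ∨ N) = ¬G ∧ ¬N

¬G ∧ ¬N


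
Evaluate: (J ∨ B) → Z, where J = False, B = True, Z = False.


J = False, B = True, Z = False
Step 1: J ∨ B = False OR True = True
Step 2: (True) → Z: false only when antecedent=True and Z=False.
Result: False

False


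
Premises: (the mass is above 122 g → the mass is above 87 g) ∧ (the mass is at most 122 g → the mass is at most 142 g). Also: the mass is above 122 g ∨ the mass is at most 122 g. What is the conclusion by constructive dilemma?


Constructive dilemma: (P → Q) ∧ (R → S), P ∨ R ⊢ Q ∨ S
Premise 1: the mass is above 122 g → the mass is above 87 g
Premise 2: the mass is at most 122 g → the mass is at most 142 g
Premise 3: the mass is above 122 g ∨ the mass is at most 122 g
Case 1: Assuming the mass is above 122 g, then by Premise 1, the mass is above 87 g.
Case 2: Assuming the mass is at most 122 g, then by Premise 2, the mass is at most 142 g.
Since one of the mass is above 122 g or the mass is at most 122 g must hold, we get the mass is above 87 g or the mass is at most 142 g.

The mass is above 87 g or the mass is at most 142 g.


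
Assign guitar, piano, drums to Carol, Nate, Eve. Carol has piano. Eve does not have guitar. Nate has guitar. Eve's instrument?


From clues:
  Nate → guitar
  Carol → piano
By elimination, Eve gets the remaining.

drums


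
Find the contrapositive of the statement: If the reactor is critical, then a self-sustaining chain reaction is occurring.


Original: If the reactor is critical, then a self-sustaining chain reaction is occurring
Contrapositive: If ¬Q, then ¬P
Negate Q: not (a self-sustaining chain reaction is occurring)
Negate P: not (the reactor is critical)

If not (a self-sustaining chain reaction is occurring), then not (the reactor is critical).


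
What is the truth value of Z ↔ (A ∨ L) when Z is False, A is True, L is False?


Z = False, A = True, L = False
Step 1: A ∨ L = True OR False = True
Step 2: Z ↔ (True): true when both sides have same truth value.
Result: False ↔ True = False

False


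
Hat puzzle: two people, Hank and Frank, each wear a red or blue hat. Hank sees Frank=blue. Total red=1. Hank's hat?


Total red = 1, Frank = blue
Red accounted for: 0
Remaining for Hank: 1
Hank's hat is red.

red


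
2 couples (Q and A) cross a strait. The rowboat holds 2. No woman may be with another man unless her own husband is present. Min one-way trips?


Label couples Q and A.
1. WQ+WA → (far: WQ,WA; near: HQ,HA)
2. WQ ←   (far: WA; near: HQ,HA,WQ)
3. HQ+HA → (far: HQ,HA,WA; near: WQ)
4. HQ ←   (far: HA,WA; near: HQ,WQ)  — HQ returns, since WQ is alone on near bank
5. HQ+WQ → (far: all four; near: empty)
Every state respects the constraint.
Minimum trips = 5

5


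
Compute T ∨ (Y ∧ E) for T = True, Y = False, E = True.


T = True, Y = False, E = True
Step 1: Y ∧ E = False AND True = False
Step 2: T ∨ False = True OR False = True
AND evaluated first (higher precedence); then OR applied.

True


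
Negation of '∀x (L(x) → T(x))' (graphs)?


Original: ∀x (L(x) → T(x))
Rule: ¬∀→∃, ¬∃→∀, negate predicate.
Negation: ∃x (L(x) ∧ ¬T(x))

∃x (L(x) ∧ ¬T(x))


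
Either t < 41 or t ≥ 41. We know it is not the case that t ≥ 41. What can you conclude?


Disjunctive syllogism: P ∨ Q, ¬P ⊢ Q
Disjunction: t < 41 ∨ t ≥ 41
We know it is not the case that t ≥ 41.
By disjunctive syllogism, the other disjunct must be true.

t < 41


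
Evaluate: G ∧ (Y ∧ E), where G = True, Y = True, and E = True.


G = True, Y = True, E = True
Step 1: Y ∧ E = True AND True = True
Step 2: G ∧ True = True AND True = True
AND is true only when ALL operands are true.

True


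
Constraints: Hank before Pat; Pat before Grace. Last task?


Constraints: Hank before Pat; Pat before Grace
The last task can have nothing scheduled after it, so it must never appear on the left of a 'before'.
Tasks appearing before some other task: Hank, Pat.
The only task not in that list is Grace → it is last.

Grace


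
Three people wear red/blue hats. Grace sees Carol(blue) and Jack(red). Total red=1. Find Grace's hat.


Total red = 1, seen red = 1
Own red = 1 - 1 = 0
Grace's hat is blue.

blue


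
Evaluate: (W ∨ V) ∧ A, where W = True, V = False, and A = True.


W = True, V = False, A = True
Step 1: W ∨ V = True OR False = True
Step 2: True ∧ A = True AND True = True
OR is true when at least one operand is true; AND requires both.

True


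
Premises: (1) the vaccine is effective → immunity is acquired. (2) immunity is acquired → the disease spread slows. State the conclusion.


Hypothetical syllogism: P → Q, Q → R ⊢ P → R
Premise 1: the vaccine is effective → immunity is acquired
Premise 2: immunity is acquired → the disease spread slows
Chain the implications: the middle term (immunity is acquired) links the two.
Conclusion: If the vaccine is effective, then the disease spread slows.

If the vaccine is effective, then the disease spread slows.


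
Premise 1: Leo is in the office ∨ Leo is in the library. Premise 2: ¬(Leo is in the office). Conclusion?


Disjunctive syllogism: P ∨ Q, ¬P ⊢ Q
Disjunction: Leo is in the office ∨ Leo is in the library
We know it is not the case that Leo is in the office.
By disjunctive syllogism, the other disjunct must be true.

Leo is in the library


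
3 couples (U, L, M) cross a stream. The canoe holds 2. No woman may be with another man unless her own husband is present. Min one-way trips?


Label couples U, L, M (H = husband, W = wife).
Counting alone: 6 people, the canoe carries 2 and someone must bring it back, so each round trip nets at most +1 on the far side until the last crossing → at least 9 trips. The jealousy constraint makes 9 impossible; the shortest valid schedule has 11:
1. WU+WL →  (far: WU,WL; near: HU,HL,HM,WM)
2. WU ←       (far: WL; near: HU,HL,HM,WU,WM)
3. WU+WM →  (far: WU,WL,WM; near: HU,HL,HM)
4. WU ←       (far: WL,WM; near: HU,HL,HM,WU)
5. HL+HM →  (far: HL,WL,HM,WM; near: HU,WU)
6. HL+WL ←  (far: HM,WM; near: HU,WU,HL,WL)
7. HU+HL →  (far: HU,HL,HM,WM; near: WU,WL)
8. WM ←       (far: HU,HL,HM; near: WU,WL,WM)
9. WU+WL →  (far: HU,WU,HL,WL,HM; near: WM)
10. HM ←      (far: HU,WU,HL,WL; near: HM,WM)
11. HM+WM → (far: all six; near: empty)
In every state each wife is either with her husband or with no other man.
Minimum trips = 11

11


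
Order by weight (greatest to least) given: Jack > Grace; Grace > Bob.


Constraints: Jack > Grace; Grace > Bob
Method: at each step, the next-highest is the one remaining person who never appears on the smaller side of a constraint between remaining people.
  Step 1: remaining {Bob, Jack, Grace}; on the smaller side: {Bob, Grace} → Jack is next (Jack > Grace).
  Step 2: remaining {Bob, Grace}; on the smaller side: {Bob} → Grace is next (Grace > Bob).
  Step 3: only Bob remains → lowest.
Final ranking (highest to lowest):

Jack > Grace > Bob


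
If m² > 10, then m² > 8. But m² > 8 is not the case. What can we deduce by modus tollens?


Modus tollens: P → Q, ¬Q ⊢ ¬P
P: m² > 10
Q: m² > 8
We have P → Q and Q is false.
By modus tollens, P must be false.

It is not the case that m² > 10


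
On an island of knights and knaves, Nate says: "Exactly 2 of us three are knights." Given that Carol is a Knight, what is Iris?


Nate claims exactly 2 knights among Nate, Carol, Iris.
Given: Carol is a Knight.

Case 1: Nate is a Knight (tells truth)
  Then exactly 2 of the three are knights.
  Counting Nate, Carol: 2 knight(s) so far. Need 0 more → Iris = Knave.
Case 2: Nate is a Knave (lies)
  Then the count is NOT 2.
  If Iris = Knight, count = 2 = 2 → claim would be true, contradicts lie.
  If Iris = Knave, count = 1 ≠ 2 → lie confirmed ✓

Iris is a Knave.

Knave


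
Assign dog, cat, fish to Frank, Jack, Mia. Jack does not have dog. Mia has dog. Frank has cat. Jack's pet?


From clues:
  Mia → dog
  Frank → cat
By elimination, Jack gets the remaining.

fish


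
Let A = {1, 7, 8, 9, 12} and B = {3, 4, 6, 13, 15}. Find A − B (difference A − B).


A = {1, 7, 8, 9, 12}
B = {3, 4, 6, 13, 15}
Operation: difference A − B
In A but not B: 1, 7, 8, 9, 12

{1, 7, 8, 9, 12}


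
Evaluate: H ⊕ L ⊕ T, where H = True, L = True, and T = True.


H = True, L = True, T = True
Step 1: H ⊕ L = True XOR True = False
Step 2: False ⊕ T = False XOR True = True
XOR is true when an odd number of operands are true.

True


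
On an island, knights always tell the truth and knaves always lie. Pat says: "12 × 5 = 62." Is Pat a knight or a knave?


Statement: "12 × 5 = 62."
Actual: 12 × 5 = 60
Claimed: 62
Statement is FALSE → Pat lies → Knave

Knave


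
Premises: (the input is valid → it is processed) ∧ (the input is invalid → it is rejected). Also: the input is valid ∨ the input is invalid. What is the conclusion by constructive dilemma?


Constructive dilemma: (P → Q) ∧ (R → S), P ∨ R ⊢ Q ∨ S
Premise 1: the input is valid → it is processed
Premise 2: the input is invalid → it is rejected
Premise 3: the input is valid ∨ the input is invalid
Case 1: Assuming the input is valid, then by Premise 1, it is processed.
Case 2: Assuming the input is invalid, then by Premise 2, it is rejected.
Since one of the input is valid or the input is invalid must hold, we get it is processed or it is rejected.

It is processed or it is rejected.


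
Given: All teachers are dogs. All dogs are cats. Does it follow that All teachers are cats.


Premise 1: All teachers are dogs.
Premise 2: All dogs are cats.
Conclusion: All teachers are cats.
Barbara syllogism (AAA-1): All A are B, All B are C → All A are C.
Middle term (dogs) distributed in premise 2.

Valid


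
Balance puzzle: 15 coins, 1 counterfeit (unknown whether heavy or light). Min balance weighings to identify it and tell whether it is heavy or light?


Let n = 15. 30 possibilities (n coins × lighter/heavier); each weighing has 3 outcomes.
Bound for k weighings: say the first weighing puts j coins on each pan. If it tips, the 2j weighed coins remain suspects (each with a known direction) and k-1 weighings give 3^(k-1) outcomes; 3^(k-1) is odd, so 2j ≤ 3^(k-1) - 1. If it balances, the n - 2j unweighed coins remain with direction unknown: 2(n - 2j) ≤ 3^(k-1) - 1 by the same parity argument. Adding, n ≤ (3^(k-1) - 1) + (3^(k-1) - 1)/2 = (3^k - 3)/2, and the classical three-group strategy achieves this (3 coins in 2 weighings, 12 in 3, 39 in 4, 120 in 5).
So we need the smallest k with (3^k - 3)/2 ≥ 15.
k = 3: (3^3 - 3)/2 = 12 < 15 ✗
k = 4: (3^4 - 3)/2 = 39 ≥ 15 ✓

4


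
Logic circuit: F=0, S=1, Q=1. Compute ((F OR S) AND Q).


F OR S = 0|1 = 1
1 AND 1 = 1

1


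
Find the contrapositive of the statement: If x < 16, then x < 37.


Original: If x < 16, then x < 37
Contrapositive: If ¬Q, then ¬P
Negate Q: not (x < 37)
Negate P: not (x < 16)

If not (x < 37), then not (x < 16).


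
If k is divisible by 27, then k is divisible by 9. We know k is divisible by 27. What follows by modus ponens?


Modus ponens: P → Q, P ⊢ Q
P: k is divisible by 27
Q: k is divisible by 9
We have P → Q and P is true.
By modus ponens, Q must be true.

k is divisible by 9


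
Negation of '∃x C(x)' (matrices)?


Original: ∃x C(x)
Rule: ¬∀→∃, ¬∃→∀, negate predicate.
Negation: ∀x ¬C(x)

∀x ¬C(x)


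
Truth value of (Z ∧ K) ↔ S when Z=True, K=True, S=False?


Z = True, K = True, S = False
Expression: (Z ∧ K) ↔ S
Step 1: Z ∧ K = True AND True = True
Step 2: (True) ↔ S = (True iff False) = False

False


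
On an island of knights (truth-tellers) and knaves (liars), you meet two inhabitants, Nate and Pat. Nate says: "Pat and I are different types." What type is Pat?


Nate says: "Pat and I are different types."
Case 1: Nate is a Knight (truth-teller)
  Statement is true → they ARE different → Pat is a Knave
Case 2: Nate is a Knave (liar)
  Statement is false → they are NOT different → Pat is a Knave
In both cases, Pat is a Knave.

Knave


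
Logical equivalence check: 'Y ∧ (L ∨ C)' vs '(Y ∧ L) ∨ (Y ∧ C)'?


Expression 1: Y ∧ (L ∨ C)
Expression 2: (Y ∧ L) ∨ (Y ∧ C)
Truth table (Y L C | Expr1 Expr2):
  T T T |   T     T
  T T F |   T     T
  T F T |   T     T
  T F F |   F     F
  F T T |   F     F
  F T F |   F     F
  F F T |   F     F
  F F F |   F     F
All 8 rows agree, so the expressions are logically equivalent.

Yes


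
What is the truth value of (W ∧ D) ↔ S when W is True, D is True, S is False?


W = True, D = True, S = False
Step 1: W ∧ D = True AND True = True
Step 2: (True) ↔ S: true when both sides have same truth value.
Result: True ↔ False = False

False


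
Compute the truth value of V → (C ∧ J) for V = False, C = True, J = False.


V = False, C = True, J = False
Step 1: C ∧ J = True AND False = False
Step 2: V → (False): false only when V=True and consequent=False.
Result: True

True


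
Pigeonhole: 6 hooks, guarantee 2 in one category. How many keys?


Pigeonhole: to guarantee k in one of n categories, need (k-1)×n + 1.
k = 2, n = 6
Minimum = (2-1) × 6 + 1 = 1 × 6 + 1

7


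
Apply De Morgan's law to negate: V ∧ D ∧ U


De Morgan's law: ¬(P ∧ Q ∧ R) ≡ ¬P ∨ ¬Q ∨ ¬R
¬(V ∧ D ∧ U) = ¬V ∨ ¬D ∨ ¬U

¬V ∨ ¬D ∨ ¬U


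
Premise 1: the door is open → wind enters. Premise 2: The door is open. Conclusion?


Modus ponens: P → Q, P ⊢ Q
P: the door is open
Q: wind enters
We have P → Q and P is true.
By modus ponens, Q must be true.

Wind enters


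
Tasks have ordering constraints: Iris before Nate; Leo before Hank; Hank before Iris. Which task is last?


Constraints: Iris before Nate; Leo before Hank; Hank before Iris
The last task can have nothing scheduled after it, so it must never appear on the left of a 'before'.
Tasks appearing before some other task: Iris, Leo, Hank.
The only task not in that list is Nate → it is last.

Nate
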